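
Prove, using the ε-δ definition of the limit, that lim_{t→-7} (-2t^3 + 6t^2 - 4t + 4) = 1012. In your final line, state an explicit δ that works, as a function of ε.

Fix ε > 0. We want δ > 0 such that 0 < |t + 7| < δ implies |(-2t^3 + 6t^2 - 4t + 4) − 1012| < ε.
(-2t^3 + 6t^2 - 4t + 4) − 1012 = -2t^3 + 6t^2 - 4t - 1008 = (t + 7)(-2t^2 + 20t - 144).
So |(-2t^3 + 6t^2 - 4t + 4) − 1012| = |t + 7|·|-2t^2 + 20t - 144|.
Require δ ≤ 1. Then |t + 7| < 1 gives |t| < 8, and by the triangle inequality |-2t^2 + 20t - 144| ≤ 2·8^2 + 20·8 + 144 = 432.
Hence |(-2t^3 + 6t^2 - 4t + 4) − 1012| ≤ 432|t + 7| < ε provided |t + 7| < ε/432.
Take δ = min(1, ε/432). Then 0 < |t + 7| < δ gives both |t + 7| < 1 and |t + 7| < ε/432, so |(-2t^3 + 6t^2 - 4t + 4) − 1012| < ε.

δ = min(1, ε/432)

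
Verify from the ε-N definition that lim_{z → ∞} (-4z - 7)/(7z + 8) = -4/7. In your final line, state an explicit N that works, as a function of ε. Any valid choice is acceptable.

N = (17/49)/ε

Suppose ε > 0. We seek N > 0 such that z > N implies |(-4z - 7)/(7z + 8) + 4/7| < ε.
(-4z - 7)/(7z + 8) + 4/7 = (7(-4z - 7) − (-4)(7z + 8)) / (7(7z + 8)) = -17/(7(7z + 8)).
For z > 0 we have 7z + 8 > 7z, so |(-4z - 7)/(7z + 8) + 4/7| = 17/(7(7z + 8)) < 17/(7·7z) = (17/49)/z.
Thus |(-4z - 7)/(7z + 8) + 4/7| < ε whenever z > (17/49)/ε.
Take N = (17/49)/ε. If z > N then |(-4z - 7)/(7z + 8) + 4/7| < (17/49)/z < ε.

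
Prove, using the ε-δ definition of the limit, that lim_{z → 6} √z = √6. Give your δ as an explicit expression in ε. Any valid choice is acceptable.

Let ε > 0 be given. We want δ > 0 such that 0 < |z − 6| < δ implies |√z − √6| < ε.
Multiplying by the conjugate, |√z − √6| = |z − 6|/(√z + √6).
Restrict δ ≤ 6 so that |z − 6| < 6 forces z > 0, and then √z + √6 > √6.
Hence |√z − √6| < |z − 6|/√6, which is < ε once |z − 6| < √6·ε.
Take δ = min(6, √6·ε). If 0 < |z − 6| < δ then z > 0 and |√z − √6| < |z − 6|/√6 < ε.

δ = min(6, √6·ε)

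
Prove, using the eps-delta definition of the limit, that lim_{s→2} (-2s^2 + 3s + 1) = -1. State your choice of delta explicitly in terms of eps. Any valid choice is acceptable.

delta = min(1, eps/7)

Let eps > 0. We want delta > 0 such that 0 < |s − 2| < delta implies |(-2s^2 + 3s + 1) + 1| < eps.
(-2s^2 + 3s + 1) + 1 = -2s^2 + 3s + 2 = (s − 2)(-2s - 1).
So |(-2s^2 + 3s + 1) + 1| = |s − 2|·|-2s - 1|.
Require delta ≤ 1. Then |s − 2| < 1 gives |s| < 3, and by the triangle inequality |-2s - 1| ≤ 2·3 + 1 = 7.
Hence |(-2s^2 + 3s + 1) + 1| ≤ 7|s − 2| < eps provided |s − 2| < eps/7.
Choosing delta = min(1, eps/7) ensures both conditions, hence |(-2s^2 + 3s + 1) + 1| < eps.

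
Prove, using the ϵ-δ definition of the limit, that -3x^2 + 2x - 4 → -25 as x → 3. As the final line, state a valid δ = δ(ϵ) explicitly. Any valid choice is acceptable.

Fix ϵ > 0. We want δ > 0 such that 0 < |x − 3| < δ implies |(-3x^2 + 2x - 4) + 25| < ϵ.
(-3x^2 + 2x - 4) + 25 = -3x^2 + 2x + 21 = (x − 3)(-3x - 7).
So |(-3x^2 + 2x - 4) + 25| = |x − 3|·|-3x - 7|.
Require δ ≤ 2. Then |x − 3| < 2 gives |x| < 5, and by the triangle inequality |-3x - 7| ≤ 3·5 + 7 = 22.
Hence |(-3x^2 + 2x - 4) + 25| ≤ 22|x − 3| < ϵ provided |x − 3| < ϵ/22.
Take δ = min(2, ϵ/22). Then 0 < |x − 3| < δ gives both |x − 3| < 2 and |x − 3| < ϵ/22, so |(-3x^2 + 2x - 4) + 25| < ϵ.

δ = min(2, ϵ/22)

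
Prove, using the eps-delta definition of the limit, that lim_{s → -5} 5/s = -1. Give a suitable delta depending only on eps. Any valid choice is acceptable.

Suppose eps > 0. We seek delta > 0 such that 0 < |s + 5| < delta implies |5/s + 1| < eps.
|5/s + 1| = 5·|-5 − s|/(5·|s|) = 5|s + 5|/(5|s|).
Require delta ≤ 5/2 so that |s| > 5 − 5/2 = 5/2, hence 5|s| > 25/2.
Then |5/s + 1| < 5|s + 5|/(25/2), which is < eps when |s + 5| < (5/2)eps.
Take delta = min(5/2, (5/2)eps). Then 0 < |s + 5| < delta gives both |s + 5| < 5/2 and |s + 5| < (5/2)eps, so |5/s + 1| < eps.

delta = min(5/2, (5/2)eps)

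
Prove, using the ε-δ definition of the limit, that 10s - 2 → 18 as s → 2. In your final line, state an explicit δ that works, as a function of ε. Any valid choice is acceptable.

Let ε > 0. We need δ > 0 so that 0 < |s − 2| < δ implies |(10s - 2) − 18| < ε.
|(10s - 2) − 18| = |10s - 20| = 10|s − 2|.
So 10|s − 2| < ε exactly when |s − 2| < ε/10.
Choosing δ = ε/10 gives |(10s - 2) − 18| = 10|s − 2| < ε whenever |s − 2| < δ.

δ = ε/10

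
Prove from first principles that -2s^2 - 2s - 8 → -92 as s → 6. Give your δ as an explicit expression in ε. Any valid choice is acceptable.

Let ε > 0 be given. We want δ > 0 such that 0 < |s − 6| < δ implies |(-2s^2 - 2s - 8) + 92| < ε.
(-2s^2 - 2s - 8) + 92 = -2s^2 - 2s + 84 = (s − 6)(-2s - 14).
So |(-2s^2 - 2s - 8) + 92| = |s − 6|·|-2s - 14|.
Assume first that |s − 6| < 1, so |s| < 7. Then |-2s - 14| ≤ 2·7 + 14 = 28.
Hence |(-2s^2 - 2s - 8) + 92| ≤ 28|s − 6| < ε provided |s − 6| < ε/28.
Choosing δ = min(1, ε/28) ensures both conditions, hence |(-2s^2 - 2s - 8) + 92| < ε.

δ = min(1, ε/28)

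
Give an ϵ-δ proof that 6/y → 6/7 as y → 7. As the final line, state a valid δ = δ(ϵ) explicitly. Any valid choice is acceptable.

Fix ϵ > 0. We seek δ > 0 such that 0 < |y − 7| < δ implies |6/y − (6/7)| < ϵ.
|6/y − (6/7)| = 6·|7 − y|/(7·|y|) = 6|y − 7|/(7|y|).
Restrict δ ≤ 7/2. Then |y − 7| < 7/2 gives |y| > 7/2, so 7|y| > 49/2.
Then |6/y − (6/7)| < 6|y − 7|/(49/2), which is < ϵ when |y − 7| < (49/12)ϵ.
Take δ = min(7/2, (49/12)ϵ). Then 0 < |y − 7| < δ gives both |y − 7| < 7/2 and |y − 7| < (49/12)ϵ, so |6/y − (6/7)| < ϵ.

δ = min(7/2, (49/12)ϵ)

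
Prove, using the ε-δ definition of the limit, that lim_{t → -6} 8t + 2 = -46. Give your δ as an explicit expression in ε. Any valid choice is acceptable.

Let ε > 0 be given. We need δ > 0 so that 0 < |t + 6| < δ implies |(8t + 2) + 46| < ε.
|(8t + 2) + 46| = |8t + 48| = 8|t + 6|.
Thus it suffices that |t + 6| < ε/8.
Take δ = ε/8. If 0 < |t + 6| < δ then |(8t + 2) + 46| = 8|t + 6| < 8·(ε/8) = ε.

δ = ε/8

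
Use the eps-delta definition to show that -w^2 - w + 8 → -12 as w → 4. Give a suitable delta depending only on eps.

delta = min(2, eps/11)

Fix eps > 0. We want delta > 0 such that 0 < |w − 4| < delta implies |(-w^2 - w + 8) + 12| < eps.
(-w^2 - w + 8) + 12 = -w^2 - w + 20 = (w − 4)(-w - 5).
So |(-w^2 - w + 8) + 12| = |w − 4|·|-w - 5|.
Require delta ≤ 2. Then |w − 4| < 2 gives |w| < 6, and by the triangle inequality |-w - 5| ≤ 6 + 5 = 11.
Hence |(-w^2 - w + 8) + 12| ≤ 11|w − 4| < eps provided |w − 4| < eps/11.
Take delta = min(2, eps/11). Then 0 < |w − 4| < delta gives both |w − 4| < 2 and |w − 4| < eps/11, so |(-w^2 - w + 8) + 12| < eps.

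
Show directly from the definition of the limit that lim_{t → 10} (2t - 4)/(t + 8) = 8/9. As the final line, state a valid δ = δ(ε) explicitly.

δ = min(9, (81/10)ε)

Let ε > 0 be given. We want δ > 0 with 0 < |t − 10| < δ ⇒ |(2t - 4)/(t + 8) − (8/9)| < ε.
Combining over a common denominator, (2t - 4)/(t + 8) − (8/9) = [(2t - 4)·18 − 16·(t + 8)] / [18·(t + 8)] = 20(t − 10) / (18(t + 8)).
So |(2t - 4)/(t + 8) − (8/9)| = 20|t − 10| / (18·|t + 8|).
Restrict δ ≤ 9. Then |t − 10| < 9 gives |t + 8| = |(t − 10) + 18| ≥ 18 − 9 = 9.
Hence |(2t - 4)/(t + 8) − (8/9)| < 20|t − 10|/(18·9) = (10/81)|t − 10|, which is < ε once |t − 10| < (81/10)ε.
Take δ = min(9, (81/10)ε). Then 0 < |t − 10| < δ forces both bounds, so |(2t - 4)/(t + 8) − (8/9)| < ε.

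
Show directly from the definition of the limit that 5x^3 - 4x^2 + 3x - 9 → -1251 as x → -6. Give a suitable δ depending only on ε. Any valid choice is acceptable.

Suppose ε > 0. We want δ > 0 such that 0 < |x + 6| < δ implies |(5x^3 - 4x^2 + 3x - 9) + 1251| < ε.
(5x^3 - 4x^2 + 3x - 9) + 1251 = 5x^3 - 4x^2 + 3x + 1242 = (x + 6)(5x^2 - 34x + 207).
So |(5x^3 - 4x^2 + 3x - 9) + 1251| = |x + 6|·|5x^2 - 34x + 207|.
Assume first that |x + 6| < 1, so |x| < 7. Then |5x^2 - 34x + 207| ≤ 5·7^2 + 34·7 + 207 = 690.
Hence |(5x^3 - 4x^2 + 3x - 9) + 1251| ≤ 690|x + 6| < ε provided |x + 6| < ε/690.
Choosing δ = min(1, ε/690) ensures both conditions, hence |(5x^3 - 4x^2 + 3x - 9) + 1251| < ε.

δ = min(1, ε/690)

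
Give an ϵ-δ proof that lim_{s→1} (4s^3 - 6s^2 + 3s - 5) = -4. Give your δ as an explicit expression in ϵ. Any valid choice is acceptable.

Let ϵ > 0. We want δ > 0 such that 0 < |s − 1| < δ implies |(4s^3 - 6s^2 + 3s - 5) + 4| < ϵ.
(4s^3 - 6s^2 + 3s - 5) + 4 = 4s^3 - 6s^2 + 3s - 1 = (s − 1)(4s^2 - 2s + 1).
So |(4s^3 - 6s^2 + 3s - 5) + 4| = |s − 1|·|4s^2 - 2s + 1|.
Require δ ≤ 1. Then |s − 1| < 1 gives |s| < 2, and by the triangle inequality |4s^2 - 2s + 1| ≤ 4·2^2 + 2·2 + 1 = 21.
Hence |(4s^3 - 6s^2 + 3s - 5) + 4| ≤ 21|s − 1| < ϵ provided |s − 1| < ϵ/21.
Take δ = min(1, ϵ/21). Then 0 < |s − 1| < δ gives both |s − 1| < 1 and |s − 1| < ϵ/21, so |(4s^3 - 6s^2 + 3s - 5) + 4| < ϵ.

δ = min(1, ϵ/21)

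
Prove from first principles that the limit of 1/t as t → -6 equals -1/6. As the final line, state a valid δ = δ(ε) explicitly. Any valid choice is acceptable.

δ = min(3, 18ε)

Let ε > 0. We seek δ > 0 such that 0 < |t + 6| < δ implies |1/t + 1/6| < ε.
|1/t + 1/6| = |-6 − t|/(6·|t|) = |t + 6|/(6|t|).
Restrict δ ≤ 3. Then |t + 6| < 3 gives |t| > 3, so 6|t| > 18.
Then |1/t + 1/6| < |t + 6|/18, which is < ε when |t + 6| < 18ε.
Take δ = min(3, 18ε). Then 0 < |t + 6| < δ gives both |t + 6| < 3 and |t + 6| < 18ε, so |1/t + 1/6| < ε.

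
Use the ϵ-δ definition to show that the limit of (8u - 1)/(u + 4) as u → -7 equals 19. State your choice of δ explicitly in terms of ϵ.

Let ϵ > 0. We want δ > 0 with 0 < |u + 7| < δ ⇒ |(8u - 1)/(u + 4) − 19| < ϵ.
Combining over a common denominator, (8u - 1)/(u + 4) − 19 = [(8u - 1)·(-3) − (-57)·(u + 4)] / [(-3)·(u + 4)] = 33(u + 7) / ((-3)(u + 4)).
So |(8u - 1)/(u + 4) − 19| = 33|u + 7| / (3·|u + 4|).
Restrict δ ≤ 3/2. Then |u + 7| < 3/2 gives |u + 4| = |(u + 7) + (-3)| ≥ 3 − 3/2 = 3/2.
Hence |(8u - 1)/(u + 4) − 19| < 33|u + 7|/(3·(3/2)) = (22/3)|u + 7|, which is < ϵ once |u + 7| < (3/22)ϵ.
Take δ = min(3/2, (3/22)ϵ). Then 0 < |u + 7| < δ forces both bounds, so |(8u - 1)/(u + 4) − 19| < ϵ.

δ = min(3/2, (3/22)ϵ)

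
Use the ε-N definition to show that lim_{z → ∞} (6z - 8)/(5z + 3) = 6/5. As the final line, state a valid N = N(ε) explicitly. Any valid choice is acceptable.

N = (58/25)/ε

Let ε > 0 be given. We seek N > 0 such that z > N implies |(6z - 8)/(5z + 3) − (6/5)| < ε.
(6z - 8)/(5z + 3) − (6/5) = (5(6z - 8) − 6(5z + 3)) / (5(5z + 3)) = -58/(5(5z + 3)).
For z > 0 we have 5z + 3 > 5z, so |(6z - 8)/(5z + 3) − (6/5)| = 58/(5(5z + 3)) < 58/(5·5z) = (58/25)/z.
Thus |(6z - 8)/(5z + 3) − (6/5)| < ε whenever z > (58/25)/ε.
Take N = (58/25)/ε. If z > N then |(6z - 8)/(5z + 3) − (6/5)| < (58/25)/z < ε.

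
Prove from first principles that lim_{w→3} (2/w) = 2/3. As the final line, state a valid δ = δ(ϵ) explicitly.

Suppose ϵ > 0. We seek δ > 0 such that 0 < |w − 3| < δ implies |2/w − (2/3)| < ϵ.
|2/w − (2/3)| = 2·|3 − w|/(3·|w|) = 2|w − 3|/(3|w|).
Require δ ≤ 3/2 so that |w| > 3 − 3/2 = 3/2, hence 3|w| > 9/2.
Then |2/w − (2/3)| < 2|w − 3|/(9/2), which is < ϵ when |w − 3| < (9/4)ϵ.
Take δ = min(3/2, (9/4)ϵ). Then 0 < |w − 3| < δ gives both |w − 3| < 3/2 and |w − 3| < (9/4)ϵ, so |2/w − (2/3)| < ϵ.

δ = min(3/2, (9/4)ϵ)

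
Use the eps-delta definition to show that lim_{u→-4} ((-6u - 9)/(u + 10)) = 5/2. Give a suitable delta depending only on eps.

Suppose eps > 0. We want delta > 0 with 0 < |u + 4| < delta ⇒ |(-6u - 9)/(u + 10) − (5/2)| < eps.
Combining over a common denominator, (-6u - 9)/(u + 10) − (5/2) = [(-6u - 9)·6 − 15·(u + 10)] / [6·(u + 10)] = -51(u + 4) / (6(u + 10)).
So |(-6u - 9)/(u + 10) − (5/2)| = 51|u + 4| / (6·|u + 10|).
Restrict delta ≤ 3. Then |u + 4| < 3 gives |u + 10| = |(u + 4) + 6| ≥ 6 − 3 = 3.
Hence |(-6u - 9)/(u + 10) − (5/2)| < 51|u + 4|/(6·3) = (17/6)|u + 4|, which is < eps once |u + 4| < (6/17)eps.
Take delta = min(3, (6/17)eps). Then 0 < |u + 4| < delta forces both bounds, so |(-6u - 9)/(u + 10) − (5/2)| < eps.

delta = min(3, (6/17)eps)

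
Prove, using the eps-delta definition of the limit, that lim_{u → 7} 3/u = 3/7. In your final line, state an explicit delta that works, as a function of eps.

delta = min(7/2, (49/6)eps)

Let eps > 0. We seek delta > 0 such that 0 < |u − 7| < delta implies |3/u − (3/7)| < eps.
|3/u − (3/7)| = 3·|7 − u|/(7·|u|) = 3|u − 7|/(7|u|).
Restrict delta ≤ 7/2. Then |u − 7| < 7/2 gives |u| > 7/2, so 7|u| > 49/2.
Then |3/u − (3/7)| < 3|u − 7|/(49/2), which is < eps when |u − 7| < (49/6)eps.
Take delta = min(7/2, (49/6)eps). Then 0 < |u − 7| < delta gives both |u − 7| < 7/2 and |u − 7| < (49/6)eps, so |3/u − (3/7)| < eps.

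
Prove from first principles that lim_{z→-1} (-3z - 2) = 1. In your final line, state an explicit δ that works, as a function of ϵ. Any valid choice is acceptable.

Fix ϵ > 0. We need δ > 0 so that 0 < |z + 1| < δ implies |(-3z - 2) − 1| < ϵ.
Since (-3z - 2) − 1 = -3(z + 1), we have |(-3z - 2) − 1| = 3|z + 1|.
So 3|z + 1| < ϵ exactly when |z + 1| < ϵ/3.
Take δ = ϵ/3. If 0 < |z + 1| < δ then |(-3z - 2) − 1| = 3|z + 1| < 3·(ϵ/3) = ϵ.

δ = ϵ/3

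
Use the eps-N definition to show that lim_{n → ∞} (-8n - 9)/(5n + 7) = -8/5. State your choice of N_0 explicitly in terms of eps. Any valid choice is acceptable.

Fix eps > 0. For n ≥ 1, |(-8n - 9)/(5n + 7) + 8/5| = |11|/(5(5n + 7)) = 11/(5(5n + 7)).
Since 5n + 7 ≥ 5n for n ≥ 1, this is ≤ 11/(5·5n) = (11/25)/n.
So |(-8n - 9)/(5n + 7) + 8/5| < eps whenever n > (11/25)/eps.
Take N_0 = (11/25)/eps. If n > N_0 then |(-8n - 9)/(5n + 7) + 8/5| ≤ (11/25)/n < eps.

N_0 = (11/25)/eps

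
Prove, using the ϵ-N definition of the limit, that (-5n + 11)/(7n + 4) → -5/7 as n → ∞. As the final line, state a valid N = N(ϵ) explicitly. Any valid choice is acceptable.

Let ϵ > 0. For n ≥ 1, |(-5n + 11)/(7n + 4) + 5/7| = |97|/(7(7n + 4)) = 97/(7(7n + 4)).
Since 7n + 4 ≥ 7n for n ≥ 1, this is ≤ 97/(7·7n) = (97/49)/n.
So |(-5n + 11)/(7n + 4) + 5/7| < ϵ whenever n > (97/49)/ϵ.
Take N = (97/49)/ϵ. If n > N then |(-5n + 11)/(7n + 4) + 5/7| ≤ (97/49)/n < ϵ.

N = (97/49)/ϵ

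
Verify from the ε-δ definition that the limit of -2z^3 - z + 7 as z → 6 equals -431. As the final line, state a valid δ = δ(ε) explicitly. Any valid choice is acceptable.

δ = min(1, ε/255)

Let ε > 0. We want δ > 0 such that 0 < |z − 6| < δ implies |(-2z^3 - z + 7) + 431| < ε.
(-2z^3 - z + 7) + 431 = -2z^3 - z + 438 = (z − 6)(-2z^2 - 12z - 73).
So |(-2z^3 - z + 7) + 431| = |z − 6|·|-2z^2 - 12z - 73|.
Assume first that |z − 6| < 1, so |z| < 7. Then |-2z^2 - 12z - 73| ≤ 2·7^2 + 12·7 + 73 = 255.
Hence |(-2z^3 - z + 7) + 431| ≤ 255|z − 6| < ε provided |z − 6| < ε/255.
Choosing δ = min(1, ε/255) ensures both conditions, hence |(-2z^3 - z + 7) + 431| < ε.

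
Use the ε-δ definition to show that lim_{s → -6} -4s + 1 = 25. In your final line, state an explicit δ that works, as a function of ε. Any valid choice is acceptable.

Suppose ε > 0. We need δ > 0 so that 0 < |s + 6| < δ implies |(-4s + 1) − 25| < ε.
|(-4s + 1) − 25| = |-4s - 24| = 4|s + 6|.
Thus it suffices that |s + 6| < ε/4.
Take δ = ε/4. If 0 < |s + 6| < δ then |(-4s + 1) − 25| = 4|s + 6| < 4·(ε/4) = ε.

δ = ε/4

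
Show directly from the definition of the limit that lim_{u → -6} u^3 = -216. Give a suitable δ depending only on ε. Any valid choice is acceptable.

Let ε > 0. We seek δ > 0 with 0 < |u + 6| < δ ⇒ |u^3 + 216| < ε.
Factor: u^3 + 216 = (u + 6)(u^2 - 6u + 36), so |u^3 + 216| = |u + 6|·|u^2 - 6u + 36|.
Impose δ ≤ 1 so that |u| < 7; then |u^2 - 6u + 36| ≤ 127.
Hence |u^3 + 216| ≤ 127|u + 6|, which is < ε once |u + 6| < ε/127.
Take δ = min(1, ε/127). If 0 < |u + 6| < δ then both bounds hold and |u^3 + 216| ≤ 127|u + 6| < 127·(ε/127) = ε.

δ = min(1, ε/127)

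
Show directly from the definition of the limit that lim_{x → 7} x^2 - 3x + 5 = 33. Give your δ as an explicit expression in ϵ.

Let ϵ > 0 be given. We want δ > 0 such that 0 < |x − 7| < δ implies |(x^2 - 3x + 5) − 33| < ϵ.
(x^2 - 3x + 5) − 33 = x^2 - 3x - 28 = (x − 7)(x + 4).
So |(x^2 - 3x + 5) − 33| = |x − 7|·|x + 4|.
Assume first that |x − 7| < 1, so |x| < 8. Then |x + 4| ≤ 8 + 4 = 12.
Hence |(x^2 - 3x + 5) − 33| ≤ 12|x − 7| < ϵ provided |x − 7| < ϵ/12.
Take δ = min(1, ϵ/12). Then 0 < |x − 7| < δ gives both |x − 7| < 1 and |x − 7| < ϵ/12, so |(x^2 - 3x + 5) − 33| < ϵ.

δ = min(1, ϵ/12)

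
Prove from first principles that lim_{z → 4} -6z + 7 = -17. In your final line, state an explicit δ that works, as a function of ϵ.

δ = ϵ/6

Fix ϵ > 0. We need δ > 0 so that 0 < |z − 4| < δ implies |(-6z + 7) + 17| < ϵ.
|(-6z + 7) + 17| = |-6z + 24| = 6|z − 4|.
So 6|z − 4| < ϵ exactly when |z − 4| < ϵ/6.
Take δ = ϵ/6. If 0 < |z − 4| < δ then |(-6z + 7) + 17| = 6|z − 4| < 6·(ϵ/6) = ϵ.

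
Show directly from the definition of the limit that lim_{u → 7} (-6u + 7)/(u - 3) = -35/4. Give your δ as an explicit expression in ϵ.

Let ϵ > 0. We want δ > 0 with 0 < |u − 7| < δ ⇒ |(-6u + 7)/(u - 3) + 35/4| < ϵ.
Combining over a common denominator, (-6u + 7)/(u - 3) + 35/4 = [(-6u + 7)·4 − (-35)·(u - 3)] / [4·(u - 3)] = 11(u − 7) / (4(u - 3)).
So |(-6u + 7)/(u - 3) + 35/4| = 11|u − 7| / (4·|u − 3|).
Restrict δ ≤ 2. Then |u − 7| < 2 gives |u − 3| = |(u − 7) + 4| ≥ 4 − 2 = 2.
Hence |(-6u + 7)/(u - 3) + 35/4| < 11|u − 7|/(4·2) = (11/8)|u − 7|, which is < ϵ once |u − 7| < (8/11)ϵ.
Take δ = min(2, (8/11)ϵ). Then 0 < |u − 7| < δ forces both bounds, so |(-6u + 7)/(u - 3) + 35/4| < ϵ.

δ = min(2, (8/11)ϵ)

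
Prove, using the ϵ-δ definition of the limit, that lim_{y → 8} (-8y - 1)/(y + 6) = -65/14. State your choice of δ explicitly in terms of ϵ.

δ = min(7, (98/47)ϵ)

Suppose ϵ > 0. We want δ > 0 with 0 < |y − 8| < δ ⇒ |(-8y - 1)/(y + 6) + 65/14| < ϵ.
Combining over a common denominator, (-8y - 1)/(y + 6) + 65/14 = [(-8y - 1)·14 − (-65)·(y + 6)] / [14·(y + 6)] = -47(y − 8) / (14(y + 6)).
So |(-8y - 1)/(y + 6) + 65/14| = 47|y − 8| / (14·|y + 6|).
Require δ ≤ 7, so |y + 6| ≥ |14| − |y − 8| > 14 − 7 = 7.
Hence |(-8y - 1)/(y + 6) + 65/14| < 47|y − 8|/(14·7) = (47/98)|y − 8|, which is < ϵ once |y − 8| < (98/47)ϵ.
Take δ = min(7, (98/47)ϵ). Then 0 < |y − 8| < δ forces both bounds, so |(-8y - 1)/(y + 6) + 65/14| < ϵ.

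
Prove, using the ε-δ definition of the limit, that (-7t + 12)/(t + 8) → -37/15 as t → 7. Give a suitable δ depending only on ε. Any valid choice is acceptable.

δ = min(15/2, (225/136)ε)

Fix ε > 0. We want δ > 0 with 0 < |t − 7| < δ ⇒ |(-7t + 12)/(t + 8) + 37/15| < ε.
Combining over a common denominator, (-7t + 12)/(t + 8) + 37/15 = [(-7t + 12)·15 − (-37)·(t + 8)] / [15·(t + 8)] = -68(t − 7) / (15(t + 8)).
So |(-7t + 12)/(t + 8) + 37/15| = 68|t − 7| / (15·|t + 8|).
Restrict δ ≤ 15/2. Then |t − 7| < 15/2 gives |t + 8| = |(t − 7) + 15| ≥ 15 − 15/2 = 15/2.
Hence |(-7t + 12)/(t + 8) + 37/15| < 68|t − 7|/(15·(15/2)) = (136/225)|t − 7|, which is < ε once |t − 7| < (225/136)ε.
Take δ = min(15/2, (225/136)ε). Then 0 < |t − 7| < δ forces both bounds, so |(-7t + 12)/(t + 8) + 37/15| < ε.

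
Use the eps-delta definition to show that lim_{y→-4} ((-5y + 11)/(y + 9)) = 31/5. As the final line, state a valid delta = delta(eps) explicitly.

Fix eps > 0. We want delta > 0 with 0 < |y + 4| < delta ⇒ |(-5y + 11)/(y + 9) − (31/5)| < eps.
Combining over a common denominator, (-5y + 11)/(y + 9) − (31/5) = [(-5y + 11)·5 − 31·(y + 9)] / [5·(y + 9)] = -56(y + 4) / (5(y + 9)).
So |(-5y + 11)/(y + 9) − (31/5)| = 56|y + 4| / (5·|y + 9|).
Require delta ≤ 5/2, so |y + 9| ≥ |5| − |y + 4| > 5 − 5/2 = 5/2.
Hence |(-5y + 11)/(y + 9) − (31/5)| < 56|y + 4|/(5·(5/2)) = (112/25)|y + 4|, which is < eps once |y + 4| < (25/112)eps.
Take delta = min(5/2, (25/112)eps). Then 0 < |y + 4| < delta forces both bounds, so |(-5y + 11)/(y + 9) − (31/5)| < eps.

delta = min(5/2, (25/112)eps)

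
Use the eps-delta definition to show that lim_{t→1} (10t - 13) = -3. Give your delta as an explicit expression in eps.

Fix eps > 0. We need delta > 0 so that 0 < |t − 1| < delta implies |(10t - 13) + 3| < eps.
Since (10t - 13) + 3 = 10(t − 1), we have |(10t - 13) + 3| = 10|t − 1|.
So 10|t − 1| < eps exactly when |t − 1| < eps/10.
Choosing delta = eps/10 gives |(10t - 13) + 3| = 10|t − 1| < eps whenever |t − 1| < delta.

delta = eps/10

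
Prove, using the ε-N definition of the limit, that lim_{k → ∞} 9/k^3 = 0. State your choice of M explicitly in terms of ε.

M = (9/ε)^{1/3}

Let ε > 0 be given. For k ≥ 1, |9/k^3 − 0| = 9/k^3.
9/k^3 < ε ⇔ k^3 > 9/ε ⇔ k > (9/ε)^{1/3}.
Take M = (9/ε)^{1/3}. Then k > M implies 9/k^3 < ε.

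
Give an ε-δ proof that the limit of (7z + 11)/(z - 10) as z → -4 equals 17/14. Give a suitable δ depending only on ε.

Let ε > 0. We want δ > 0 with 0 < |z + 4| < δ ⇒ |(7z + 11)/(z - 10) − (17/14)| < ε.
Combining over a common denominator, (7z + 11)/(z - 10) − (17/14) = [(7z + 11)·(-14) − (-17)·(z - 10)] / [(-14)·(z - 10)] = -81(z + 4) / ((-14)(z - 10)).
So |(7z + 11)/(z - 10) − (17/14)| = 81|z + 4| / (14·|z − 10|).
Require δ ≤ 7, so |z − 10| ≥ |-14| − |z + 4| > 14 − 7 = 7.
Hence |(7z + 11)/(z - 10) − (17/14)| < 81|z + 4|/(14·7) = (81/98)|z + 4|, which is < ε once |z + 4| < (98/81)ε.
Take δ = min(7, (98/81)ε). Then 0 < |z + 4| < δ forces both bounds, so |(7z + 11)/(z - 10) − (17/14)| < ε.

δ = min(7, (98/81)ε)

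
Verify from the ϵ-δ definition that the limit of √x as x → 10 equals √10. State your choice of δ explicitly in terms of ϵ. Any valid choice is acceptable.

δ = min(10, √10·ϵ)

Suppose ϵ > 0. We want δ > 0 such that 0 < |x − 10| < δ implies |√x − √10| < ϵ.
Rationalise: √x − √10 = (x − 10)/(√x + √10), so |√x − √10| = |x − 10|/(√x + √10).
Restrict δ ≤ 10 so that |x − 10| < 10 forces x > 0, and then √x + √10 > √10.
Hence |√x − √10| < |x − 10|/√10, which is < ϵ once |x − 10| < √10·ϵ.
Take δ = min(10, √10·ϵ). If 0 < |x − 10| < δ then x > 0 and |√x − √10| < |x − 10|/√10 < ϵ.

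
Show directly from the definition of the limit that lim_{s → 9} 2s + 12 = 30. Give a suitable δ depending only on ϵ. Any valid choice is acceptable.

Fix ϵ > 0. We need δ > 0 so that 0 < |s − 9| < δ implies |(2s + 12) − 30| < ϵ.
Since (2s + 12) − 30 = 2(s − 9), we have |(2s + 12) − 30| = 2|s − 9|.
Thus it suffices that |s − 9| < ϵ/2.
Choosing δ = ϵ/2 gives |(2s + 12) − 30| = 2|s − 9| < ϵ whenever |s − 9| < δ.

δ = ϵ/2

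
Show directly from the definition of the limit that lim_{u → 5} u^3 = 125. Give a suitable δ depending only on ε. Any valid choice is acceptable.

Let ε > 0 be given. We seek δ > 0 with 0 < |u − 5| < δ ⇒ |u^3 − 125| < ε.
Factor: u^3 − 125 = (u − 5)(u^2 + 5u + 25), so |u^3 − 125| = |u − 5|·|u^2 + 5u + 25|.
Restrict δ ≤ 1. Then |u − 5| < 1 gives |u| < 6, so by the triangle inequality |u^2 + 5u + 25| ≤ 6^2 + 5·6 + 25 = 91.
Hence |u^3 − 125| ≤ 91|u − 5|, which is < ε once |u − 5| < ε/91.
Take δ = min(1, ε/91). If 0 < |u − 5| < δ then both bounds hold and |u^3 − 125| ≤ 91|u − 5| < 91·(ε/91) = ε.

δ = min(1, ε/91)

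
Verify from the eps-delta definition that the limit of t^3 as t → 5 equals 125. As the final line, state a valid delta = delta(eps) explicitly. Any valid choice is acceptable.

delta = min(2, eps/109)

Suppose eps > 0. We seek delta > 0 with 0 < |t − 5| < delta ⇒ |t^3 − 125| < eps.
Factor: t^3 − 125 = (t − 5)(t^2 + 5t + 25), so |t^3 − 125| = |t − 5|·|t^2 + 5t + 25|.
Restrict delta ≤ 2. Then |t − 5| < 2 gives |t| < 7, so by the triangle inequality |t^2 + 5t + 25| ≤ 7^2 + 5·7 + 25 = 109.
Hence |t^3 − 125| ≤ 109|t − 5|, which is < eps once |t − 5| < eps/109.
Take delta = min(2, eps/109). If 0 < |t − 5| < delta then both bounds hold and |t^3 − 125| ≤ 109|t − 5| < 109·(eps/109) = eps.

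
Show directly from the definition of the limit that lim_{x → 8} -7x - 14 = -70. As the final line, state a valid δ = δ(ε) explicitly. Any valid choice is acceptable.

δ = ε/7

Suppose ε > 0. We need δ > 0 so that 0 < |x − 8| < δ implies |(-7x - 14) + 70| < ε.
Since (-7x - 14) + 70 = -7(x − 8), we have |(-7x - 14) + 70| = 7|x − 8|.
So 7|x − 8| < ε exactly when |x − 8| < ε/7.
Take δ = ε/7. If 0 < |x − 8| < δ then |(-7x - 14) + 70| = 7|x − 8| < 7·(ε/7) = ε.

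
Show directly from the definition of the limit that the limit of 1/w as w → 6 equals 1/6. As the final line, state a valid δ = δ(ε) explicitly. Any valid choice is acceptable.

Fix ε > 0. We seek δ > 0 such that 0 < |w − 6| < δ implies |1/w − (1/6)| < ε.
|1/w − (1/6)| = |6 − w|/(6·|w|) = |w − 6|/(6|w|).
Require δ ≤ 3 so that |w| > 6 − 3 = 3, hence 6|w| > 18.
Then |1/w − (1/6)| < |w − 6|/18, which is < ε when |w − 6| < 18ε.
Take δ = min(3, 18ε). Then 0 < |w − 6| < δ gives both |w − 6| < 3 and |w − 6| < 18ε, so |1/w − (1/6)| < ε.

δ = min(3, 18ε)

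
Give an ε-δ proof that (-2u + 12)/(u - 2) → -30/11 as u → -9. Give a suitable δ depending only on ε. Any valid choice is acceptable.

δ = min(11/2, (121/16)ε)

Fix ε > 0. We want δ > 0 with 0 < |u + 9| < δ ⇒ |(-2u + 12)/(u - 2) + 30/11| < ε.
Combining over a common denominator, (-2u + 12)/(u - 2) + 30/11 = [(-2u + 12)·(-11) − 30·(u - 2)] / [(-11)·(u - 2)] = -8(u + 9) / ((-11)(u - 2)).
So |(-2u + 12)/(u - 2) + 30/11| = 8|u + 9| / (11·|u − 2|).
Restrict δ ≤ 11/2. Then |u + 9| < 11/2 gives |u − 2| = |(u + 9) + (-11)| ≥ 11 − 11/2 = 11/2.
Hence |(-2u + 12)/(u - 2) + 30/11| < 8|u + 9|/(11·(11/2)) = (16/121)|u + 9|, which is < ε once |u + 9| < (121/16)ε.
Take δ = min(11/2, (121/16)ε). Then 0 < |u + 9| < δ forces both bounds, so |(-2u + 12)/(u - 2) + 30/11| < ε.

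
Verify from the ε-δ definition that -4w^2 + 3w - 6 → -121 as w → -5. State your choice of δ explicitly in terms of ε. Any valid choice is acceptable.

δ = min(1, ε/47)

Let ε > 0 be given. We want δ > 0 such that 0 < |w + 5| < δ implies |(-4w^2 + 3w - 6) + 121| < ε.
(-4w^2 + 3w - 6) + 121 = -4w^2 + 3w + 115 = (w + 5)(-4w + 23).
So |(-4w^2 + 3w - 6) + 121| = |w + 5|·|-4w + 23|.
Assume first that |w + 5| < 1, so |w| < 6. Then |-4w + 23| ≤ 4·6 + 23 = 47.
Hence |(-4w^2 + 3w - 6) + 121| ≤ 47|w + 5| < ε provided |w + 5| < ε/47.
Choosing δ = min(1, ε/47) ensures both conditions, hence |(-4w^2 + 3w - 6) + 121| < ε.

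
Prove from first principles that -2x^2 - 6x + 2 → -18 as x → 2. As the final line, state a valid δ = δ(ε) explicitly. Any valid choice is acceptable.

Suppose ε > 0. We want δ > 0 such that 0 < |x − 2| < δ implies |(-2x^2 - 6x + 2) + 18| < ε.
(-2x^2 - 6x + 2) + 18 = -2x^2 - 6x + 20 = (x − 2)(-2x - 10).
So |(-2x^2 - 6x + 2) + 18| = |x − 2|·|-2x - 10|.
Require δ ≤ 2. Then |x − 2| < 2 gives |x| < 4, and by the triangle inequality |-2x - 10| ≤ 2·4 + 10 = 18.
Hence |(-2x^2 - 6x + 2) + 18| ≤ 18|x − 2| < ε provided |x − 2| < ε/18.
Take δ = min(2, ε/18). Then 0 < |x − 2| < δ gives both |x − 2| < 2 and |x − 2| < ε/18, so |(-2x^2 - 6x + 2) + 18| < ε.

δ = min(2, ε/18)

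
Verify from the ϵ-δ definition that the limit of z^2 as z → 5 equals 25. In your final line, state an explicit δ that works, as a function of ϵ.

δ = min(1, ϵ/11)

Suppose ϵ > 0. We seek δ > 0 with 0 < |z − 5| < δ ⇒ |z^2 − 25| < ϵ.
Factor: z^2 − 25 = (z − 5)(z + 5), so |z^2 − 25| = |z − 5|·|z + 5|.
Restrict δ ≤ 1. Then |z − 5| < 1 gives |z| < 6, so by the triangle inequality |z + 5| ≤ 6 + 5 = 11.
Hence |z^2 − 25| ≤ 11|z − 5|, which is < ϵ once |z − 5| < ϵ/11.
Take δ = min(1, ϵ/11). If 0 < |z − 5| < δ then both bounds hold and |z^2 − 25| ≤ 11|z − 5| < 11·(ϵ/11) = ϵ.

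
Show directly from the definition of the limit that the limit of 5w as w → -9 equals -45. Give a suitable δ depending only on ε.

δ = ε/5

Let ε > 0. We need δ > 0 so that 0 < |w + 9| < δ implies |(5w) + 45| < ε.
Since (5w) + 45 = 5(w + 9), we have |(5w) + 45| = 5|w + 9|.
Thus it suffices that |w + 9| < ε/5.
Take δ = ε/5. If 0 < |w + 9| < δ then |(5w) + 45| = 5|w + 9| < 5·(ε/5) = ε.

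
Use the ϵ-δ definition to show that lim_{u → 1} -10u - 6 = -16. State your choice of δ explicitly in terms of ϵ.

δ = ϵ/10

Let ϵ > 0. We need δ > 0 so that 0 < |u − 1| < δ implies |(-10u - 6) + 16| < ϵ.
Since (-10u - 6) + 16 = -10(u − 1), we have |(-10u - 6) + 16| = 10|u − 1|.
Thus it suffices that |u − 1| < ϵ/10.
Take δ = ϵ/10. If 0 < |u − 1| < δ then |(-10u - 6) + 16| = 10|u − 1| < 10·(ϵ/10) = ϵ.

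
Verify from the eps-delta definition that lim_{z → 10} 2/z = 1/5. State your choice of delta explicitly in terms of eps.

Fix eps > 0. We seek delta > 0 such that 0 < |z − 10| < delta implies |2/z − (1/5)| < eps.
|2/z − (1/5)| = 2·|10 − z|/(10·|z|) = 2|z − 10|/(10|z|).
Restrict delta ≤ 5. Then |z − 10| < 5 gives |z| > 5, so 10|z| > 50.
Then |2/z − (1/5)| < 2|z − 10|/50, which is < eps when |z − 10| < 25eps.
Take delta = min(5, 25eps). Then 0 < |z − 10| < delta gives both |z − 10| < 5 and |z − 10| < 25eps, so |2/z − (1/5)| < eps.

delta = min(5, 25eps)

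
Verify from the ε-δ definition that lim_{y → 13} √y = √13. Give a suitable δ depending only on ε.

Fix ε > 0. We want δ > 0 such that 0 < |y − 13| < δ implies |√y − √13| < ε.
Multiplying by the conjugate, |√y − √13| = |y − 13|/(√y + √13).
Restrict δ ≤ 13 so that |y − 13| < 13 forces y > 0, and then √y + √13 > √13.
Hence |√y − √13| < |y − 13|/√13, which is < ε once |y − 13| < √13·ε.
Take δ = min(13, √13·ε). If 0 < |y − 13| < δ then y > 0 and |√y − √13| < |y − 13|/√13 < ε.

δ = min(13, √13·ε)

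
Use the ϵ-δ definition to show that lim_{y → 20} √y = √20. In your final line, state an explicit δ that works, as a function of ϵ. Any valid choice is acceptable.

Fix ϵ > 0. We want δ > 0 such that 0 < |y − 20| < δ implies |√y − √20| < ϵ.
Rationalise: √y − √20 = (y − 20)/(√y + √20), so |√y − √20| = |y − 20|/(√y + √20).
Restrict δ ≤ 20 so that |y − 20| < 20 forces y > 0, and then √y + √20 > √20.
Hence |√y − √20| < |y − 20|/√20, which is < ϵ once |y − 20| < √20·ϵ.
Take δ = min(20, √20·ϵ). If 0 < |y − 20| < δ then y > 0 and |√y − √20| < |y − 20|/√20 < ϵ.

δ = min(20, √20·ϵ)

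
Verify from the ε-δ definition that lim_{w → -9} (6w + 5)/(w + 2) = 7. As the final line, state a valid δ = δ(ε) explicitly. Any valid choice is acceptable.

δ = min(7/2, (7/2)ε)

Let ε > 0 be given. We want δ > 0 with 0 < |w + 9| < δ ⇒ |(6w + 5)/(w + 2) − 7| < ε.
Combining over a common denominator, (6w + 5)/(w + 2) − 7 = [(6w + 5)·(-7) − (-49)·(w + 2)] / [(-7)·(w + 2)] = 7(w + 9) / ((-7)(w + 2)).
So |(6w + 5)/(w + 2) − 7| = 7|w + 9| / (7·|w + 2|).
Restrict δ ≤ 7/2. Then |w + 9| < 7/2 gives |w + 2| = |(w + 9) + (-7)| ≥ 7 − 7/2 = 7/2.
Hence |(6w + 5)/(w + 2) − 7| < 7|w + 9|/(7·(7/2)) = (2/7)|w + 9|, which is < ε once |w + 9| < (7/2)ε.
Take δ = min(7/2, (7/2)ε). Then 0 < |w + 9| < δ forces both bounds, so |(6w + 5)/(w + 2) − 7| < ε.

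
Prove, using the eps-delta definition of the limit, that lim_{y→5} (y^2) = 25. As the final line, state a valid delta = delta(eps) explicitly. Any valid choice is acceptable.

delta = min(2, eps/12)

Suppose eps > 0. We seek delta > 0 with 0 < |y − 5| < delta ⇒ |y^2 − 25| < eps.
Factor: y^2 − 25 = (y − 5)(y + 5), so |y^2 − 25| = |y − 5|·|y + 5|.
Restrict delta ≤ 2. Then |y − 5| < 2 gives |y| < 7, so by the triangle inequality |y + 5| ≤ 7 + 5 = 12.
Hence |y^2 − 25| ≤ 12|y − 5|, which is < eps once |y − 5| < eps/12.
Take delta = min(2, eps/12). If 0 < |y − 5| < delta then both bounds hold and |y^2 − 25| ≤ 12|y − 5| < 12·(eps/12) = eps.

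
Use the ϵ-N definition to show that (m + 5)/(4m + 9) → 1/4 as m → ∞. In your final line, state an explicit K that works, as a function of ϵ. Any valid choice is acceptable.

K = (11/16)/ϵ

Let ϵ > 0. For m ≥ 1, |(m + 5)/(4m + 9) − (1/4)| = |11|/(4(4m + 9)) = 11/(4(4m + 9)).
Since 4m + 9 ≥ 4m for m ≥ 1, this is ≤ 11/(4·4m) = (11/16)/m.
So |(m + 5)/(4m + 9) − (1/4)| < ϵ whenever m > (11/16)/ϵ.
Take K = (11/16)/ϵ. If m > K then |(m + 5)/(4m + 9) − (1/4)| ≤ (11/16)/m < ϵ.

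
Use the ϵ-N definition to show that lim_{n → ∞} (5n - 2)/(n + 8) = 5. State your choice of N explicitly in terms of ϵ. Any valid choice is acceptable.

Fix ϵ > 0. For n ≥ 1, |(5n - 2)/(n + 8) − 5| = |-42|/((n + 8)) = 42/((n + 8)).
Since n + 8 ≥ n for n ≥ 1, this is ≤ 42/(n) = 42/n.
So |(5n - 2)/(n + 8) − 5| < ϵ whenever n > 42/ϵ.
Take N = 42/ϵ. If n > N then |(5n - 2)/(n + 8) − 5| ≤ 42/n < ϵ.

N = 42/ϵ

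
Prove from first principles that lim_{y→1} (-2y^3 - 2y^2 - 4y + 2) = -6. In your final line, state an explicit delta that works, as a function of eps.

Let eps > 0 be given. We want delta > 0 such that 0 < |y − 1| < delta implies |(-2y^3 - 2y^2 - 4y + 2) + 6| < eps.
(-2y^3 - 2y^2 - 4y + 2) + 6 = -2y^3 - 2y^2 - 4y + 8 = (y − 1)(-2y^2 - 4y - 8).
So |(-2y^3 - 2y^2 - 4y + 2) + 6| = |y − 1|·|-2y^2 - 4y - 8|.
Require delta ≤ 2. Then |y − 1| < 2 gives |y| < 3, and by the triangle inequality |-2y^2 - 4y - 8| ≤ 2·3^2 + 4·3 + 8 = 38.
Hence |(-2y^3 - 2y^2 - 4y + 2) + 6| ≤ 38|y − 1| < eps provided |y − 1| < eps/38.
Choosing delta = min(2, eps/38) ensures both conditions, hence |(-2y^3 - 2y^2 - 4y + 2) + 6| < eps.

delta = min(2, eps/38)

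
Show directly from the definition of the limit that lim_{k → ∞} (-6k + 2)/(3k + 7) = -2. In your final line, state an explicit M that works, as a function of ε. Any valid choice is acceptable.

M = (16/3)/ε

Let ε > 0 be given. For k ≥ 1, |(-6k + 2)/(3k + 7) + 2| = |48|/(3(3k + 7)) = 48/(3(3k + 7)).
Since 3k + 7 ≥ 3k for k ≥ 1, this is ≤ 48/(3·3k) = (16/3)/k.
So |(-6k + 2)/(3k + 7) + 2| < ε whenever k > (16/3)/ε.
Take M = (16/3)/ε. If k > M then |(-6k + 2)/(3k + 7) + 2| ≤ (16/3)/k < ε.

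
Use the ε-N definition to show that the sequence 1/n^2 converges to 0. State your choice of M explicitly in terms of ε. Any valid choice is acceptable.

M = (1/ε)^{1/2}

Let ε > 0. For n ≥ 1, |1/n^2 − 0| = 1/n^2.
1/n^2 < ε ⇔ n^2 > 1/ε ⇔ n > (1/ε)^{1/2}.
Take M = (1/ε)^{1/2}. Then n > M implies 1/n^2 < ε.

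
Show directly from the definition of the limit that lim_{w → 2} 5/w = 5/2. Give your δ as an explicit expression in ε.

δ = min(1, (2/5)ε)

Suppose ε > 0. We seek δ > 0 such that 0 < |w − 2| < δ implies |5/w − (5/2)| < ε.
|5/w − (5/2)| = 5·|2 − w|/(2·|w|) = 5|w − 2|/(2|w|).
Require δ ≤ 1 so that |w| > 2 − 1 = 1, hence 2|w| > 2.
Then |5/w − (5/2)| < 5|w − 2|/2, which is < ε when |w − 2| < (2/5)ε.
Take δ = min(1, (2/5)ε). Then 0 < |w − 2| < δ gives both |w − 2| < 1 and |w − 2| < (2/5)ε, so |5/w − (5/2)| < ε.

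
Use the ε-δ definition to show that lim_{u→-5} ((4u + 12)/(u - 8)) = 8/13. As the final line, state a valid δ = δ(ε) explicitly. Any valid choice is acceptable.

δ = min(13/2, (169/88)ε)

Let ε > 0 be given. We want δ > 0 with 0 < |u + 5| < δ ⇒ |(4u + 12)/(u - 8) − (8/13)| < ε.
Combining over a common denominator, (4u + 12)/(u - 8) − (8/13) = [(4u + 12)·(-13) − (-8)·(u - 8)] / [(-13)·(u - 8)] = -44(u + 5) / ((-13)(u - 8)).
So |(4u + 12)/(u - 8) − (8/13)| = 44|u + 5| / (13·|u − 8|).
Restrict δ ≤ 13/2. Then |u + 5| < 13/2 gives |u − 8| = |(u + 5) + (-13)| ≥ 13 − 13/2 = 13/2.
Hence |(4u + 12)/(u - 8) − (8/13)| < 44|u + 5|/(13·(13/2)) = (88/169)|u + 5|, which is < ε once |u + 5| < (169/88)ε.
Take δ = min(13/2, (169/88)ε). Then 0 < |u + 5| < δ forces both bounds, so |(4u + 12)/(u - 8) − (8/13)| < ε.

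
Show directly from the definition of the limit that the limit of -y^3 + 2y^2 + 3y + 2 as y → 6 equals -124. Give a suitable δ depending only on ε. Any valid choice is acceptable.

Fix ε > 0. We want δ > 0 such that 0 < |y − 6| < δ implies |(-y^3 + 2y^2 + 3y + 2) + 124| < ε.
(-y^3 + 2y^2 + 3y + 2) + 124 = -y^3 + 2y^2 + 3y + 126 = (y − 6)(-y^2 - 4y - 21).
So |(-y^3 + 2y^2 + 3y + 2) + 124| = |y − 6|·|-y^2 - 4y - 21|.
Assume first that |y − 6| < 2, so |y| < 8. Then |-y^2 - 4y - 21| ≤ 8^2 + 4·8 + 21 = 117.
Hence |(-y^3 + 2y^2 + 3y + 2) + 124| ≤ 117|y − 6| < ε provided |y − 6| < ε/117.
Choosing δ = min(2, ε/117) ensures both conditions, hence |(-y^3 + 2y^2 + 3y + 2) + 124| < ε.

δ = min(2, ε/117)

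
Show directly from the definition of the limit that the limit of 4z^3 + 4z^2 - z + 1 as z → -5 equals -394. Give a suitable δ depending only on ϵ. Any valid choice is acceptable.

Let ϵ > 0. We want δ > 0 such that 0 < |z + 5| < δ implies |(4z^3 + 4z^2 - z + 1) + 394| < ϵ.
(4z^3 + 4z^2 - z + 1) + 394 = 4z^3 + 4z^2 - z + 395 = (z + 5)(4z^2 - 16z + 79).
So |(4z^3 + 4z^2 - z + 1) + 394| = |z + 5|·|4z^2 - 16z + 79|.
Require δ ≤ 2. Then |z + 5| < 2 gives |z| < 7, and by the triangle inequality |4z^2 - 16z + 79| ≤ 4·7^2 + 16·7 + 79 = 387.
Hence |(4z^3 + 4z^2 - z + 1) + 394| ≤ 387|z + 5| < ϵ provided |z + 5| < ϵ/387.
Take δ = min(2, ϵ/387). Then 0 < |z + 5| < δ gives both |z + 5| < 2 and |z + 5| < ϵ/387, so |(4z^3 + 4z^2 - z + 1) + 394| < ϵ.

δ = min(2, ϵ/387)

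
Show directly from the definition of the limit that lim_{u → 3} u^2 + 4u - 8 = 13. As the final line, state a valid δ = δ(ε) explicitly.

δ = min(1, ε/11)

Fix ε > 0. We want δ > 0 such that 0 < |u − 3| < δ implies |(u^2 + 4u - 8) − 13| < ε.
(u^2 + 4u - 8) − 13 = u^2 + 4u - 21 = (u − 3)(u + 7).
So |(u^2 + 4u - 8) − 13| = |u − 3|·|u + 7|.
Require δ ≤ 1. Then |u − 3| < 1 gives |u| < 4, and by the triangle inequality |u + 7| ≤ 4 + 7 = 11.
Hence |(u^2 + 4u - 8) − 13| ≤ 11|u − 3| < ε provided |u − 3| < ε/11.
Take δ = min(1, ε/11). Then 0 < |u − 3| < δ gives both |u − 3| < 1 and |u − 3| < ε/11, so |(u^2 + 4u - 8) − 13| < ε.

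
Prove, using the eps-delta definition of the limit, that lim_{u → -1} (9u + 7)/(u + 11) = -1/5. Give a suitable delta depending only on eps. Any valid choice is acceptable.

delta = min(5, (25/46)eps)

Let eps > 0. We want delta > 0 with 0 < |u + 1| < delta ⇒ |(9u + 7)/(u + 11) + 1/5| < eps.
Combining over a common denominator, (9u + 7)/(u + 11) + 1/5 = [(9u + 7)·10 − (-2)·(u + 11)] / [10·(u + 11)] = 92(u + 1) / (10(u + 11)).
So |(9u + 7)/(u + 11) + 1/5| = 92|u + 1| / (10·|u + 11|).
Restrict delta ≤ 5. Then |u + 1| < 5 gives |u + 11| = |(u + 1) + 10| ≥ 10 − 5 = 5.
Hence |(9u + 7)/(u + 11) + 1/5| < 92|u + 1|/(10·5) = (46/25)|u + 1|, which is < eps once |u + 1| < (25/46)eps.
Take delta = min(5, (25/46)eps). Then 0 < |u + 1| < delta forces both bounds, so |(9u + 7)/(u + 11) + 1/5| < eps.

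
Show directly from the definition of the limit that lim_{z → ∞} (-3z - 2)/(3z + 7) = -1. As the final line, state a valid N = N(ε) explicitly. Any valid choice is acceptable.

N = (5/3)/ε

Let ε > 0. We seek N > 0 such that z > N implies |(-3z - 2)/(3z + 7) + 1| < ε.
(-3z - 2)/(3z + 7) + 1 = (3(-3z - 2) − (-3)(3z + 7)) / (3(3z + 7)) = 15/(3(3z + 7)).
For z > 0 we have 3z + 7 > 3z, so |(-3z - 2)/(3z + 7) + 1| = 15/(3(3z + 7)) < 15/(3·3z) = (5/3)/z.
Thus |(-3z - 2)/(3z + 7) + 1| < ε whenever z > (5/3)/ε.
Take N = (5/3)/ε. If z > N then |(-3z - 2)/(3z + 7) + 1| < (5/3)/z < ε.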